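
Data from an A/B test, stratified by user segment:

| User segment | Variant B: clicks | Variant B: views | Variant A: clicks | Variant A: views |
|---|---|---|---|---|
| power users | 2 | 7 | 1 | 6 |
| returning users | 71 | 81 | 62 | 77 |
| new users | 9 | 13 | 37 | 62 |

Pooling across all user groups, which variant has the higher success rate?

Power users: Variant B 2/7 = 28.6%, Variant A 1/6 = 16.7% → Variant B
Returning users: Variant B 71/81 = 87.7%, Variant A 62/77 = 80.5% → Variant B
New users: Variant B 9/13 = 69.2%, Variant A 37/62 = 59.7% → Variant B
Overall: Variant B 82/101 = 81.2%, Variant A 100/145 = 69.0% → Variant B

Variant B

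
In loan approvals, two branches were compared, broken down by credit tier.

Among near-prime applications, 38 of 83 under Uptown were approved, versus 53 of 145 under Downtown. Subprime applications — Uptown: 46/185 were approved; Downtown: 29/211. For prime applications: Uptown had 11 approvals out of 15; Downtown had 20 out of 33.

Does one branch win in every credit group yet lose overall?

No

Near-prime: Uptown 38/83 = 45.8%, Downtown 53/145 = 36.6% → Uptown
Subprime: Uptown 46/185 = 24.9%, Downtown 29/211 = 13.7% → Uptown
Prime: Uptown 11/15 = 73.3%, Downtown 20/33 = 60.6% → Uptown
Overall: Uptown 95/283 = 33.6%, Downtown 102/389 = 26.2% → Uptown
Uptown wins overall and in every credit group — no reversal.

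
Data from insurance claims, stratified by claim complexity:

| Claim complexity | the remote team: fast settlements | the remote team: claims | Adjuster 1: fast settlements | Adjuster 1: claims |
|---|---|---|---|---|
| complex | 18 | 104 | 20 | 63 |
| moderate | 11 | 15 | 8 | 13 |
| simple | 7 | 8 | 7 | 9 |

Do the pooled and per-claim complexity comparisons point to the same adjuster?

No

Complex: the remote team 18/104 = 17.3%, Adjuster 1 20/63 = 31.7% → Adjuster 1
Moderate: the remote team 11/15 = 73.3%, Adjuster 1 8/13 = 61.5% → the remote team
Simple: the remote team 7/8 = 87.5%, Adjuster 1 7/9 = 77.8% → the remote team
Overall: the remote team 36/127 = 28.3%, Adjuster 1 35/85 = 41.2% → Adjuster 1
Neither sweeps: the remote team wins 2 of 3 groups, Adjuster 1 wins 1. Adjuster 1 wins overall but not every group — no Simpson reversal.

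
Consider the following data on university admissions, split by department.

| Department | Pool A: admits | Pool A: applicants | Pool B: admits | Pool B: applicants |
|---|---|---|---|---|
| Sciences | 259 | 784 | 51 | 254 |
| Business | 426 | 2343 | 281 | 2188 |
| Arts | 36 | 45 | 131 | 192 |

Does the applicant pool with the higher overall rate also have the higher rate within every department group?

Sciences: Pool A 259/784 = 33.0%, Pool B 51/254 = 20.1% → Pool A
Business: Pool A 426/2343 = 18.2%, Pool B 281/2188 = 12.8% → Pool A
Arts: Pool A 36/45 = 80.0%, Pool B 131/192 = 68.2% → Pool A
Overall: Pool A 721/3172 = 22.7%, Pool B 463/2634 = 17.6% → Pool A
Pool A wins overall and in every department group — no reversal.

Yes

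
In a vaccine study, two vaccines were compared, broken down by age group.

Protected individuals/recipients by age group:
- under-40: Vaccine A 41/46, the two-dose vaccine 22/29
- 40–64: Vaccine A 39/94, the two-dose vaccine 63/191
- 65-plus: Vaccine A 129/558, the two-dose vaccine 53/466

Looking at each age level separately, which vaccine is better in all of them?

Under-40: Vaccine A 41/46 = 89.1%, the two-dose vaccine 22/29 = 75.9% → Vaccine A
40–64: Vaccine A 39/94 = 41.5%, the two-dose vaccine 63/191 = 33.0% → Vaccine A
65-plus: Vaccine A 129/558 = 23.1%, the two-dose vaccine 53/466 = 11.4% → Vaccine A
Vaccine A has the higher rate in all 3 groups.

Vaccine A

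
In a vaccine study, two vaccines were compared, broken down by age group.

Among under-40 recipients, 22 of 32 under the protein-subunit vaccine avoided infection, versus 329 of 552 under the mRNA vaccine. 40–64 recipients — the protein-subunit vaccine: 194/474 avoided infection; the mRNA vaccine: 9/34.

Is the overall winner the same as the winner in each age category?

Under-40: the protein-subunit vaccine 22/32 = 68.8%, the mRNA vaccine 329/552 = 59.6% → the protein-subunit vaccine
40–64: the protein-subunit vaccine 194/474 = 40.9%, the mRNA vaccine 9/34 = 26.5% → the protein-subunit vaccine
Overall: the protein-subunit vaccine 216/506 = 42.7%, the mRNA vaccine 338/586 = 57.7% → the mRNA vaccine
The protein-subunit vaccine wins each age group but the mRNA vaccine wins overall — the comparison reverses. The protein-subunit vaccine's recipients skew toward 40–64, which has a lower base rate.

No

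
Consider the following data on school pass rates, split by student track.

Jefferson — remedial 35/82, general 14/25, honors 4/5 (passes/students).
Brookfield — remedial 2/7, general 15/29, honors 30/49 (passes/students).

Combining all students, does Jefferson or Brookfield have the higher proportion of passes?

Brookfield

Remedial: Jefferson 35/82 = 42.7%, Brookfield 2/7 = 28.6% → Jefferson
General: Jefferson 14/25 = 56.0%, Brookfield 15/29 = 51.7% → Jefferson
Honors: Jefferson 4/5 = 80.0%, Brookfield 30/49 = 61.2% → Jefferson
Overall: Jefferson 53/112 = 47.3%, Brookfield 47/85 = 55.3% → Brookfield
(Jefferson wins every student group but Brookfield wins overall — Jefferson's students skew toward the low-rate remedial group.)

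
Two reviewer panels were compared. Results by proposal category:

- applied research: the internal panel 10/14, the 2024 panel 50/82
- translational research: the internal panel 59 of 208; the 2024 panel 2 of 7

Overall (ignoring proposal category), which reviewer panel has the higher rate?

Applied research: the internal panel 10/14 = 71.4%, the 2024 panel 50/82 = 61.0% → the internal panel
Translational research: the internal panel 59/208 = 28.4%, the 2024 panel 2/7 = 28.6% → the 2024 panel
Overall: the internal panel 69/222 = 31.1%, the 2024 panel 52/89 = 58.4% → the 2024 panel
(Neither sweeps every proposal group, but the 2024 panel has the higher pooled rate.)

the 2024 panel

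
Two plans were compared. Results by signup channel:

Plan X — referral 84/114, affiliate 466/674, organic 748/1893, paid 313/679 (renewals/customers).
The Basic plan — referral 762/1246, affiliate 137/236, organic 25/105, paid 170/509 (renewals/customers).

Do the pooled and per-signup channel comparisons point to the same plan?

No

Referral: Plan X 84/114 = 73.7%, the Basic plan 762/1246 = 61.2% → Plan X
Affiliate: Plan X 466/674 = 69.1%, the Basic plan 137/236 = 58.1% → Plan X
Organic: Plan X 748/1893 = 39.5%, the Basic plan 25/105 = 23.8% → Plan X
Paid: Plan X 313/679 = 46.1%, the Basic plan 170/509 = 33.4% → Plan X
Overall: Plan X 1611/3360 = 47.9%, the Basic plan 1094/2096 = 52.2% → the Basic plan
Plan X wins each signup group but the Basic plan wins overall — the comparison reverses. Plan X's customers skew toward organic, which has a lower base rate.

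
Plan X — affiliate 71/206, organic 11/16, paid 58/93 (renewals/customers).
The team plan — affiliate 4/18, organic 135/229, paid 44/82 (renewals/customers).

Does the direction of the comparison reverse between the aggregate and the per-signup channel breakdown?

Affiliate: Plan X 71/206 = 34.5%, the team plan 4/18 = 22.2% → Plan X
Organic: Plan X 11/16 = 68.8%, the team plan 135/229 = 59.0% → Plan X
Paid: Plan X 58/93 = 62.4%, the team plan 44/82 = 53.7% → Plan X
Overall: Plan X 140/315 = 44.4%, the team plan 183/329 = 55.6% → the team plan
Plan X wins each signup group but the team plan wins overall — the comparison reverses. Plan X's customers skew toward affiliate, which has a lower base rate.

Yes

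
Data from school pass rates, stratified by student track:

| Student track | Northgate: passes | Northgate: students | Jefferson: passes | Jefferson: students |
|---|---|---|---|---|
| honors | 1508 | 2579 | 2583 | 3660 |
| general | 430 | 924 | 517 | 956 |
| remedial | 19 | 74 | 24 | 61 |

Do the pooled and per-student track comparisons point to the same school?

Yes

Honors: Northgate 1508/2579 = 58.5%, Jefferson 2583/3660 = 70.6% → Jefferson
General: Northgate 430/924 = 46.5%, Jefferson 517/956 = 54.1% → Jefferson
Remedial: Northgate 19/74 = 25.7%, Jefferson 24/61 = 39.3% → Jefferson
Overall: Northgate 1957/3577 = 54.7%, Jefferson 3124/4677 = 66.8% → Jefferson
Jefferson wins overall and in every student group — no reversal.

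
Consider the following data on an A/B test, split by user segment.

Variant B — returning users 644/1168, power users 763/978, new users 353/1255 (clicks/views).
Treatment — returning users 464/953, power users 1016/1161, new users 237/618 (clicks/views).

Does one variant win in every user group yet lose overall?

Returning users: Variant B 644/1168 = 55.1%, Treatment 464/953 = 48.7% → Variant B
Power users: Variant B 763/978 = 78.0%, Treatment 1016/1161 = 87.5% → Treatment
New users: Variant B 353/1255 = 28.1%, Treatment 237/618 = 38.3% → Treatment
Overall: Variant B 1760/3401 = 51.7%, Treatment 1717/2732 = 62.8% → Treatment
Neither sweeps: Variant B wins 1 of 3 groups, Treatment wins 2. Treatment wins overall but not every group — no Simpson reversal.

No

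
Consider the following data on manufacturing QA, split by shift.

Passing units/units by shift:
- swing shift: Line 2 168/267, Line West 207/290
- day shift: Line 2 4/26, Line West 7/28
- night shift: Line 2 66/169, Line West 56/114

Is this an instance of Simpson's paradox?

No

Swing shift: Line 2 168/267 = 62.9%, Line West 207/290 = 71.4% → Line West
Day shift: Line 2 4/26 = 15.4%, Line West 7/28 = 25.0% → Line West
Night shift: Line 2 66/169 = 39.1%, Line West 56/114 = 49.1% → Line West
Overall: Line 2 238/462 = 51.5%, Line West 270/432 = 62.5% → Line West
Line West wins overall and in every shift group — no reversal.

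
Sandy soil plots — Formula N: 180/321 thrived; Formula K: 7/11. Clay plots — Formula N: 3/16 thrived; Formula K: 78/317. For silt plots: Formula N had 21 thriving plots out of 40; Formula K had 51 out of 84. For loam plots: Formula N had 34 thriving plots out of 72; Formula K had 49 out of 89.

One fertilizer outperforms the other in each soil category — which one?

Formula K

Sandy soil: Formula N 180/321 = 56.1%, Formula K 7/11 = 63.6% → Formula K
Clay: Formula N 3/16 = 18.8%, Formula K 78/317 = 24.6% → Formula K
Silt: Formula N 21/40 = 52.5%, Formula K 51/84 = 60.7% → Formula K
Loam: Formula N 34/72 = 47.2%, Formula K 49/89 = 55.1% → Formula K
Formula K has the higher rate in all 4 groups.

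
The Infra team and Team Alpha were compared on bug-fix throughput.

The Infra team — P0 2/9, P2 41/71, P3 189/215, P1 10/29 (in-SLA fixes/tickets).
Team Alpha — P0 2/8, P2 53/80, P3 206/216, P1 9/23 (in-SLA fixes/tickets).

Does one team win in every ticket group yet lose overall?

P0: the Infra team 2/9 = 22.2%, Team Alpha 2/8 = 25.0% → Team Alpha
P2: the Infra team 41/71 = 57.7%, Team Alpha 53/80 = 66.2% → Team Alpha
P3: the Infra team 189/215 = 87.9%, Team Alpha 206/216 = 95.4% → Team Alpha
P1: the Infra team 10/29 = 34.5%, Team Alpha 9/23 = 39.1% → Team Alpha
Overall: the Infra team 242/324 = 74.7%, Team Alpha 270/327 = 82.6% → Team Alpha
Team Alpha wins overall and in every ticket group — no reversal.

No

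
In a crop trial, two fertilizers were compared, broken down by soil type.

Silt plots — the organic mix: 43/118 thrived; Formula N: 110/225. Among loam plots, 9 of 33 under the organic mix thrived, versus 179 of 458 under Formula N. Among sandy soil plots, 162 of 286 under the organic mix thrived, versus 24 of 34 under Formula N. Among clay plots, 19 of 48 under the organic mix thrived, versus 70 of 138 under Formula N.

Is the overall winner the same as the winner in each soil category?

No

Silt: the organic mix 43/118 = 36.4%, Formula N 110/225 = 48.9% → Formula N
Loam: the organic mix 9/33 = 27.3%, Formula N 179/458 = 39.1% → Formula N
Sandy soil: the organic mix 162/286 = 56.6%, Formula N 24/34 = 70.6% → Formula N
Clay: the organic mix 19/48 = 39.6%, Formula N 70/138 = 50.7% → Formula N
Overall: the organic mix 233/485 = 48.0%, Formula N 383/855 = 44.8% → the organic mix
Formula N wins each soil group but the organic mix wins overall — the comparison reverses. Formula N's plots skew toward loam, which has a lower base rate.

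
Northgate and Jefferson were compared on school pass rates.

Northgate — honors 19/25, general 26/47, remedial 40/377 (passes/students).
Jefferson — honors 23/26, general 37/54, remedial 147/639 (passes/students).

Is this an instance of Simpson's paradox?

Honors: Northgate 19/25 = 76.0%, Jefferson 23/26 = 88.5% → Jefferson
General: Northgate 26/47 = 55.3%, Jefferson 37/54 = 68.5% → Jefferson
Remedial: Northgate 40/377 = 10.6%, Jefferson 147/639 = 23.0% → Jefferson
Overall: Northgate 85/449 = 18.9%, Jefferson 207/719 = 28.8% → Jefferson
Jefferson wins overall and in every student group — no reversal.

No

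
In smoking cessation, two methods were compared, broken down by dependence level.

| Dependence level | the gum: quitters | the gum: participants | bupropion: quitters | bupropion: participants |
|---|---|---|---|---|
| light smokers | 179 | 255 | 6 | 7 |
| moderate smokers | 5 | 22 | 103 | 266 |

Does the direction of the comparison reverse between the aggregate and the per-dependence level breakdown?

Light smokers: the gum 179/255 = 70.2%, bupropion 6/7 = 85.7% → bupropion
Moderate smokers: the gum 5/22 = 22.7%, bupropion 103/266 = 38.7% → bupropion
Overall: the gum 184/277 = 66.4%, bupropion 109/273 = 39.9% → the gum
Bupropion wins each dependence group but the gum wins overall — the comparison reverses. Bupropion's participants skew toward moderate smokers, which has a lower base rate.

Yes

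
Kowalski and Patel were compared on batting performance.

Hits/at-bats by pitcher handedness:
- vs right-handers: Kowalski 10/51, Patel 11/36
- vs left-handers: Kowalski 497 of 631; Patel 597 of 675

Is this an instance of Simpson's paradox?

Vs right-handers: Kowalski 10/51 = 19.6%, Patel 11/36 = 30.6% → Patel
Vs left-handers: Kowalski 497/631 = 78.8%, Patel 597/675 = 88.4% → Patel
Overall: Kowalski 507/682 = 74.3%, Patel 608/711 = 85.5% → Patel
Patel wins overall and in every pitcher group — no reversal.

No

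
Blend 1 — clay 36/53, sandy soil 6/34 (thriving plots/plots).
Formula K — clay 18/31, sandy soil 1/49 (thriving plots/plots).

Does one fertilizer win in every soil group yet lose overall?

No

Clay: Blend 1 36/53 = 67.9%, Formula K 18/31 = 58.1% → Blend 1
Sandy soil: Blend 1 6/34 = 17.6%, Formula K 1/49 = 2.0% → Blend 1
Overall: Blend 1 42/87 = 48.3%, Formula K 19/80 = 23.8% → Blend 1
Blend 1 wins overall and in every soil group — no reversal.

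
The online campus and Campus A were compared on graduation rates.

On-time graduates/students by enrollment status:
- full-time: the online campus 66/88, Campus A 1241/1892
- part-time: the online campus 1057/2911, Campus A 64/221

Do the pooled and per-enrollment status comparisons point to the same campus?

No

Full-time: the online campus 66/88 = 75.0%, Campus A 1241/1892 = 65.6% → the online campus
Part-time: the online campus 1057/2911 = 36.3%, Campus A 64/221 = 29.0% → the online campus
Overall: the online campus 1123/2999 = 37.4%, Campus A 1305/2113 = 61.8% → Campus A
The online campus wins each enrollment group but Campus A wins overall — the comparison reverses. The online campus's students skew toward part-time, which has a lower base rate.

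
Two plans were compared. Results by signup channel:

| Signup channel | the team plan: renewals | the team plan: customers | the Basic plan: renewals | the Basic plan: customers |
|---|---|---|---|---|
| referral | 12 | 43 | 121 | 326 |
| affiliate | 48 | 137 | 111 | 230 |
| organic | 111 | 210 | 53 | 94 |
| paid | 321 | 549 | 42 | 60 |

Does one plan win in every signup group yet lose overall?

Referral: the team plan 12/43 = 27.9%, the Basic plan 121/326 = 37.1% → the Basic plan
Affiliate: the team plan 48/137 = 35.0%, the Basic plan 111/230 = 48.3% → the Basic plan
Organic: the team plan 111/210 = 52.9%, the Basic plan 53/94 = 56.4% → the Basic plan
Paid: the team plan 321/549 = 58.5%, the Basic plan 42/60 = 70.0% → the Basic plan
Overall: the team plan 492/939 = 52.4%, the Basic plan 327/710 = 46.1% → the team plan
The Basic plan wins each signup group but the team plan wins overall — the comparison reverses. The Basic plan's customers skew toward referral, which has a lower base rate.

Yes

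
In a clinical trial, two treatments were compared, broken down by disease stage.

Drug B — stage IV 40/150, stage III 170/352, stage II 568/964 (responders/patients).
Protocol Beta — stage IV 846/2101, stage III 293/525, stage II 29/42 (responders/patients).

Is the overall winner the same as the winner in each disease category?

Stage IV: Drug B 40/150 = 26.7%, Protocol Beta 846/2101 = 40.3% → Protocol Beta
Stage III: Drug B 170/352 = 48.3%, Protocol Beta 293/525 = 55.8% → Protocol Beta
Stage II: Drug B 568/964 = 58.9%, Protocol Beta 29/42 = 69.0% → Protocol Beta
Overall: Drug B 778/1466 = 53.1%, Protocol Beta 1168/2668 = 43.8% → Drug B
Protocol Beta wins each disease group but Drug B wins overall — the comparison reverses. Protocol Beta's patients skew toward stage IV, which has a lower base rate.

No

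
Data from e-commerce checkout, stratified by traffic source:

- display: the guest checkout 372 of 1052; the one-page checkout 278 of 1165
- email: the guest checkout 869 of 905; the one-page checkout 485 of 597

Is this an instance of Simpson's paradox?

No

Display: the guest checkout 372/1052 = 35.4%, the one-page checkout 278/1165 = 23.9% → the guest checkout
Email: the guest checkout 869/905 = 96.0%, the one-page checkout 485/597 = 81.2% → the guest checkout
Overall: the guest checkout 1241/1957 = 63.4%, the one-page checkout 763/1762 = 43.3% → the guest checkout
The guest checkout wins overall and in every traffic group — no reversal.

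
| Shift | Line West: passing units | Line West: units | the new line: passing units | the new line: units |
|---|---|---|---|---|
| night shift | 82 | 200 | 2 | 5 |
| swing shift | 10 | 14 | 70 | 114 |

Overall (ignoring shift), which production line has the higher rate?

Night shift: Line West 82/200 = 41.0%, the new line 2/5 = 40.0% → Line West
Swing shift: Line West 10/14 = 71.4%, the new line 70/114 = 61.4% → Line West
Overall: Line West 92/214 = 43.0%, the new line 72/119 = 60.5% → the new line
(Line West wins every shift group but the new line wins overall — Line West's units skew toward the low-rate night shift group.)

the new line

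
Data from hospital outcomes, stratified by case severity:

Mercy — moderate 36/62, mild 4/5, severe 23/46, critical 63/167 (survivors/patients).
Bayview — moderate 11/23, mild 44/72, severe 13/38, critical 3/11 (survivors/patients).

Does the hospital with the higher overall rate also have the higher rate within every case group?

Moderate: Mercy 36/62 = 58.1%, Bayview 11/23 = 47.8% → Mercy
Mild: Mercy 4/5 = 80.0%, Bayview 44/72 = 61.1% → Mercy
Severe: Mercy 23/46 = 50.0%, Bayview 13/38 = 34.2% → Mercy
Critical: Mercy 63/167 = 37.7%, Bayview 3/11 = 27.3% → Mercy
Overall: Mercy 126/280 = 45.0%, Bayview 71/144 = 49.3% → Bayview
Mercy wins each case group but Bayview wins overall — the comparison reverses. Mercy's patients skew toward critical, which has a lower base rate.

No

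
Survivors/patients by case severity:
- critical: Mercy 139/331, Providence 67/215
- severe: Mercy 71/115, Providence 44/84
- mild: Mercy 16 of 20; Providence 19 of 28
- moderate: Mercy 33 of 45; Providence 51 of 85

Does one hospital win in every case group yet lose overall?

Critical: Mercy 139/331 = 42.0%, Providence 67/215 = 31.2% → Mercy
Severe: Mercy 71/115 = 61.7%, Providence 44/84 = 52.4% → Mercy
Mild: Mercy 16/20 = 80.0%, Providence 19/28 = 67.9% → Mercy
Moderate: Mercy 33/45 = 73.3%, Providence 51/85 = 60.0% → Mercy
Overall: Mercy 259/511 = 50.7%, Providence 181/412 = 43.9% → Mercy
Mercy wins overall and in every case group — no reversal.

No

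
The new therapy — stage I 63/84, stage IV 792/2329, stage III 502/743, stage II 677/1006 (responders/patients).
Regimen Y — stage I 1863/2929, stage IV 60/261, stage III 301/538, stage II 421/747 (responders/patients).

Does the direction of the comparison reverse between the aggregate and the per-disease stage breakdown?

Stage I: the new therapy 63/84 = 75.0%, Regimen Y 1863/2929 = 63.6% → the new therapy
Stage IV: the new therapy 792/2329 = 34.0%, Regimen Y 60/261 = 23.0% → the new therapy
Stage III: the new therapy 502/743 = 67.6%, Regimen Y 301/538 = 55.9% → the new therapy
Stage II: the new therapy 677/1006 = 67.3%, Regimen Y 421/747 = 56.4% → the new therapy
Overall: the new therapy 2034/4162 = 48.9%, Regimen Y 2645/4475 = 59.1% → Regimen Y
The new therapy wins each disease group but Regimen Y wins overall — the comparison reverses. The new therapy's patients skew toward stage IV, which has a lower base rate.

Yes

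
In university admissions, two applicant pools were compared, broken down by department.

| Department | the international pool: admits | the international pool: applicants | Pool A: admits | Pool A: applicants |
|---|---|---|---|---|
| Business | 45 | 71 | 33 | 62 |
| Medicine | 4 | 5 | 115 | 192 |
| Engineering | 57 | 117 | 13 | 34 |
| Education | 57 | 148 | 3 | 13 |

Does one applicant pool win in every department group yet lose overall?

Yes

Business: the international pool 45/71 = 63.4%, Pool A 33/62 = 53.2% → the international pool
Medicine: the international pool 4/5 = 80.0%, Pool A 115/192 = 59.9% → the international pool
Engineering: the international pool 57/117 = 48.7%, Pool A 13/34 = 38.2% → the international pool
Education: the international pool 57/148 = 38.5%, Pool A 3/13 = 23.1% → the international pool
Overall: the international pool 163/341 = 47.8%, Pool A 164/301 = 54.5% → Pool A
The international pool wins each department group but Pool A wins overall — the comparison reverses. The international pool's applicants skew toward Education, which has a lower base rate.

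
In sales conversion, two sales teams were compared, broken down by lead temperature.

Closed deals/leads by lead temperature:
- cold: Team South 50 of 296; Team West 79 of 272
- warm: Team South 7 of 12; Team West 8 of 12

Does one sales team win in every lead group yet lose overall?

Cold: Team South 50/296 = 16.9%, Team West 79/272 = 29.0% → Team West
Warm: Team South 7/12 = 58.3%, Team West 8/12 = 66.7% → Team West
Overall: Team South 57/308 = 18.5%, Team West 87/284 = 30.6% → Team West
Team West wins overall and in every lead group — no reversal.

No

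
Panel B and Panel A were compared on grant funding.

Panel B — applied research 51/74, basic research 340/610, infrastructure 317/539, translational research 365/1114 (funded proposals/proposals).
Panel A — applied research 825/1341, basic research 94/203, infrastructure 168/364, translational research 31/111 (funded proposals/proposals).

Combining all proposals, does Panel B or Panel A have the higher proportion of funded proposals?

Applied research: Panel B 51/74 = 68.9%, Panel A 825/1341 = 61.5% → Panel B
Basic research: Panel B 340/610 = 55.7%, Panel A 94/203 = 46.3% → Panel B
Infrastructure: Panel B 317/539 = 58.8%, Panel A 168/364 = 46.2% → Panel B
Translational research: Panel B 365/1114 = 32.8%, Panel A 31/111 = 27.9% → Panel B
Overall: Panel B 1073/2337 = 45.9%, Panel A 1118/2019 = 55.4% → Panel A
(Panel B wins every proposal group but Panel A wins overall — Panel B's proposals skew toward the low-rate translational research group.)

Panel A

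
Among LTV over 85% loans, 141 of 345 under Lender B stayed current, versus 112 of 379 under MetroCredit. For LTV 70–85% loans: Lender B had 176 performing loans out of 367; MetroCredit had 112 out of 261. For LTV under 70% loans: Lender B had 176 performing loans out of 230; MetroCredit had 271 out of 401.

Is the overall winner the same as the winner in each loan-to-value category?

LTV over 85%: Lender B 141/345 = 40.9%, MetroCredit 112/379 = 29.6% → Lender B
LTV 70–85%: Lender B 176/367 = 48.0%, MetroCredit 112/261 = 42.9% → Lender B
LTV under 70%: Lender B 176/230 = 76.5%, MetroCredit 271/401 = 67.6% → Lender B
Overall: Lender B 493/942 = 52.3%, MetroCredit 495/1041 = 47.6% → Lender B
Lender B wins overall and in every loan-to-value group — no reversal.

Yes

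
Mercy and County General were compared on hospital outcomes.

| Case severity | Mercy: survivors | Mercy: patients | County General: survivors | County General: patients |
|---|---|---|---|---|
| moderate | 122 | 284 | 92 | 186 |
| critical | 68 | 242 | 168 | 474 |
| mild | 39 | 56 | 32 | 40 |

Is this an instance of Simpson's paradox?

Moderate: Mercy 122/284 = 43.0%, County General 92/186 = 49.5% → County General
Critical: Mercy 68/242 = 28.1%, County General 168/474 = 35.4% → County General
Mild: Mercy 39/56 = 69.6%, County General 32/40 = 80.0% → County General
Overall: Mercy 229/582 = 39.3%, County General 292/700 = 41.7% → County General
County General wins overall and in every case group — no reversal.

No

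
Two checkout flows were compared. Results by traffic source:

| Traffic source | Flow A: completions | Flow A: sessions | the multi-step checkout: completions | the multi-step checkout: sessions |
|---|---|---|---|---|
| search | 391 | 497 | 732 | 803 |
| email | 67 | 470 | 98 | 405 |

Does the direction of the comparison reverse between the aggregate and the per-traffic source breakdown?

No

Search: Flow A 391/497 = 78.7%, the multi-step checkout 732/803 = 91.2% → the multi-step checkout
Email: Flow A 67/470 = 14.3%, the multi-step checkout 98/405 = 24.2% → the multi-step checkout
Overall: Flow A 458/967 = 47.4%, the multi-step checkout 830/1208 = 68.7% → the multi-step checkout
The multi-step checkout wins overall and in every traffic group — no reversal.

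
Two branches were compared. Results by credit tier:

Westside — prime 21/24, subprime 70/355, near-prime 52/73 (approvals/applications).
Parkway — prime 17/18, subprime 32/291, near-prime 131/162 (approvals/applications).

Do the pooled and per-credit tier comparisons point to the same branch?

Prime: Westside 21/24 = 87.5%, Parkway 17/18 = 94.4% → Parkway
Subprime: Westside 70/355 = 19.7%, Parkway 32/291 = 11.0% → Westside
Near-prime: Westside 52/73 = 71.2%, Parkway 131/162 = 80.9% → Parkway
Overall: Westside 143/452 = 31.6%, Parkway 180/471 = 38.2% → Parkway
Neither sweeps: Westside wins 1 of 3 groups, Parkway wins 2. Parkway wins overall but not every group — no Simpson reversal.

No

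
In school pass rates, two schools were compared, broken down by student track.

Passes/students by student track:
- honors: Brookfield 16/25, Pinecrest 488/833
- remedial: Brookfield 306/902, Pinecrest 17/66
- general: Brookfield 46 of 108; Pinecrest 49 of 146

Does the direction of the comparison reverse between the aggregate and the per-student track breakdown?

Honors: Brookfield 16/25 = 64.0%, Pinecrest 488/833 = 58.6% → Brookfield
Remedial: Brookfield 306/902 = 33.9%, Pinecrest 17/66 = 25.8% → Brookfield
General: Brookfield 46/108 = 42.6%, Pinecrest 49/146 = 33.6% → Brookfield
Overall: Brookfield 368/1035 = 35.6%, Pinecrest 554/1045 = 53.0% → Pinecrest
Brookfield wins each student group but Pinecrest wins overall — the comparison reverses. Brookfield's students skew toward remedial, which has a lower base rate.

Yes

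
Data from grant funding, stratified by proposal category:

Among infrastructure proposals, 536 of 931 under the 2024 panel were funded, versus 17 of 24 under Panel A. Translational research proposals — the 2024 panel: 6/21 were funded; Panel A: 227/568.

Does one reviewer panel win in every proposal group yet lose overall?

Infrastructure: the 2024 panel 536/931 = 57.6%, Panel A 17/24 = 70.8% → Panel A
Translational research: the 2024 panel 6/21 = 28.6%, Panel A 227/568 = 40.0% → Panel A
Overall: the 2024 panel 542/952 = 56.9%, Panel A 244/592 = 41.2% → the 2024 panel
Panel A wins each proposal group but the 2024 panel wins overall — the comparison reverses. Panel A's proposals skew toward translational research, which has a lower base rate.

Yes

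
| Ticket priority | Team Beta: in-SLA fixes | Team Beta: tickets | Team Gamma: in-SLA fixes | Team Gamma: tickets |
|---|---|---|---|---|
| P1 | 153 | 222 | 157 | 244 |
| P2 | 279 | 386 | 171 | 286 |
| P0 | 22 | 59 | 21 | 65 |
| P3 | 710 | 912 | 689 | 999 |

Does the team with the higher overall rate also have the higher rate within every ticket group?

Yes

P1: Team Beta 153/222 = 68.9%, Team Gamma 157/244 = 64.3% → Team Beta
P2: Team Beta 279/386 = 72.3%, Team Gamma 171/286 = 59.8% → Team Beta
P0: Team Beta 22/59 = 37.3%, Team Gamma 21/65 = 32.3% → Team Beta
P3: Team Beta 710/912 = 77.9%, Team Gamma 689/999 = 69.0% → Team Beta
Overall: Team Beta 1164/1579 = 73.7%, Team Gamma 1038/1594 = 65.1% → Team Beta
Team Beta wins overall and in every ticket group — no reversal.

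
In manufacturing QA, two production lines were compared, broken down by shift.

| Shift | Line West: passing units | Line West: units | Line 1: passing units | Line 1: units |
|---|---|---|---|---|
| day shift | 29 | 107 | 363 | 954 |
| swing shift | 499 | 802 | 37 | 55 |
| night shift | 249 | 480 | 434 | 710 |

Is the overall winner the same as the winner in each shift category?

Day shift: Line West 29/107 = 27.1%, Line 1 363/954 = 38.1% → Line 1
Swing shift: Line West 499/802 = 62.2%, Line 1 37/55 = 67.3% → Line 1
Night shift: Line West 249/480 = 51.9%, Line 1 434/710 = 61.1% → Line 1
Overall: Line West 777/1389 = 55.9%, Line 1 834/1719 = 48.5% → Line West
Line 1 wins each shift group but Line West wins overall — the comparison reverses. Line 1's units skew toward day shift, which has a lower base rate.

No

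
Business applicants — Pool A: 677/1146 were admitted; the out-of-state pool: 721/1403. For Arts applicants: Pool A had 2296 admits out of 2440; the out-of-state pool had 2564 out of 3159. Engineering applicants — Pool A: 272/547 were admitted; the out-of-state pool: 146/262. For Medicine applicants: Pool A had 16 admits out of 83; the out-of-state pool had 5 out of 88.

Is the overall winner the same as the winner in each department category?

No

Business: Pool A 677/1146 = 59.1%, the out-of-state pool 721/1403 = 51.4% → Pool A
Arts: Pool A 2296/2440 = 94.1%, the out-of-state pool 2564/3159 = 81.2% → Pool A
Engineering: Pool A 272/547 = 49.7%, the out-of-state pool 146/262 = 55.7% → the out-of-state pool
Medicine: Pool A 16/83 = 19.3%, the out-of-state pool 5/88 = 5.7% → Pool A
Overall: Pool A 3261/4216 = 77.3%, the out-of-state pool 3436/4912 = 70.0% → Pool A
Neither sweeps: Pool A wins 3 of 4 groups, the out-of-state pool wins 1. Pool A wins overall but not every group — no Simpson reversal.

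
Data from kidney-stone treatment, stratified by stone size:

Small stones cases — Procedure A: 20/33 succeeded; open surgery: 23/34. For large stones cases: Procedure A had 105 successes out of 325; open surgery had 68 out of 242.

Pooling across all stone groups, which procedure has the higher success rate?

Procedure A

Small stones: Procedure A 20/33 = 60.6%, open surgery 23/34 = 67.6% → open surgery
Large stones: Procedure A 105/325 = 32.3%, open surgery 68/242 = 28.1% → Procedure A
Overall: Procedure A 125/358 = 34.9%, open surgery 91/276 = 33.0% → Procedure A
(Neither sweeps every stone group, but Procedure A has the higher pooled rate.)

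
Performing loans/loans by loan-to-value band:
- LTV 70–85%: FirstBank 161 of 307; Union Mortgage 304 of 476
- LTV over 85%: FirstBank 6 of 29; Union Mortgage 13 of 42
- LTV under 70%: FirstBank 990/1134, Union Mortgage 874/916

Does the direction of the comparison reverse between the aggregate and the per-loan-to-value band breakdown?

LTV 70–85%: FirstBank 161/307 = 52.4%, Union Mortgage 304/476 = 63.9% → Union Mortgage
LTV over 85%: FirstBank 6/29 = 20.7%, Union Mortgage 13/42 = 31.0% → Union Mortgage
LTV under 70%: FirstBank 990/1134 = 87.3%, Union Mortgage 874/916 = 95.4% → Union Mortgage
Overall: FirstBank 1157/1470 = 78.7%, Union Mortgage 1191/1434 = 83.1% → Union Mortgage
Union Mortgage wins overall and in every loan-to-value group — no reversal.

No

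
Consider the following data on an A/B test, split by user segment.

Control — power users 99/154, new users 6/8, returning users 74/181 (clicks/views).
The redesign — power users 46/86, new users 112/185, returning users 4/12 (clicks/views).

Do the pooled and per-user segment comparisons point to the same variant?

Power users: Control 99/154 = 64.3%, the redesign 46/86 = 53.5% → Control
New users: Control 6/8 = 75.0%, the redesign 112/185 = 60.5% → Control
Returning users: Control 74/181 = 40.9%, the redesign 4/12 = 33.3% → Control
Overall: Control 179/343 = 52.2%, the redesign 162/283 = 57.2% → the redesign
Control wins each user group but the redesign wins overall — the comparison reverses. Control's views skew toward returning users, which has a lower base rate.

No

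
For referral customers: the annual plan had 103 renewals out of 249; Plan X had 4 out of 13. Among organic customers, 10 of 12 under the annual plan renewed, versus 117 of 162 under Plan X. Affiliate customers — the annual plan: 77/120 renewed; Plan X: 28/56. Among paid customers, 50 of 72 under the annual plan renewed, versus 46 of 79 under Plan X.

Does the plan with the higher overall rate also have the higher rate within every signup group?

Referral: the annual plan 103/249 = 41.4%, Plan X 4/13 = 30.8% → the annual plan
Organic: the annual plan 10/12 = 83.3%, Plan X 117/162 = 72.2% → the annual plan
Affiliate: the annual plan 77/120 = 64.2%, Plan X 28/56 = 50.0% → the annual plan
Paid: the annual plan 50/72 = 69.4%, Plan X 46/79 = 58.2% → the annual plan
Overall: the annual plan 240/453 = 53.0%, Plan X 195/310 = 62.9% → Plan X
The annual plan wins each signup group but Plan X wins overall — the comparison reverses. The annual plan's customers skew toward referral, which has a lower base rate.

No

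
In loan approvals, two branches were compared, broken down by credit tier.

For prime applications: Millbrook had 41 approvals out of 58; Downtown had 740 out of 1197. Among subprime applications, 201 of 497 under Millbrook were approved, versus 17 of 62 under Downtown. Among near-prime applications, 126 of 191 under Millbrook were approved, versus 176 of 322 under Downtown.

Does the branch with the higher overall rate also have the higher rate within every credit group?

No

Prime: Millbrook 41/58 = 70.7%, Downtown 740/1197 = 61.8% → Millbrook
Subprime: Millbrook 201/497 = 40.4%, Downtown 17/62 = 27.4% → Millbrook
Near-prime: Millbrook 126/191 = 66.0%, Downtown 176/322 = 54.7% → Millbrook
Overall: Millbrook 368/746 = 49.3%, Downtown 933/1581 = 59.0% → Downtown
Millbrook wins each credit group but Downtown wins overall — the comparison reverses. Millbrook's applications skew toward subprime, which has a lower base rate.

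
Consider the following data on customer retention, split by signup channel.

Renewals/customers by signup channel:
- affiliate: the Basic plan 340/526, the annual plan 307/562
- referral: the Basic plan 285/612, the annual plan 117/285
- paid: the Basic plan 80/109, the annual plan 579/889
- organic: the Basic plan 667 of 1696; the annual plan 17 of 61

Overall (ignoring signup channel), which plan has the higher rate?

the annual plan

Affiliate: the Basic plan 340/526 = 64.6%, the annual plan 307/562 = 54.6% → the Basic plan
Referral: the Basic plan 285/612 = 46.6%, the annual plan 117/285 = 41.1% → the Basic plan
Paid: the Basic plan 80/109 = 73.4%, the annual plan 579/889 = 65.1% → the Basic plan
Organic: the Basic plan 667/1696 = 39.3%, the annual plan 17/61 = 27.9% → the Basic plan
Overall: the Basic plan 1372/2943 = 46.6%, the annual plan 1020/1797 = 56.8% → the annual plan
(The Basic plan wins every signup group but the annual plan wins overall — the Basic plan's customers skew toward the low-rate organic group.)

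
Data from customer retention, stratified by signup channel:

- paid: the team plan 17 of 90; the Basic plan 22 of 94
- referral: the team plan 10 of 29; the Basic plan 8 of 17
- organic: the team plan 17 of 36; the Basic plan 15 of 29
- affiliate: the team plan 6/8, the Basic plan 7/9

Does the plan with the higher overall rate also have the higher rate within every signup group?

Paid: the team plan 17/90 = 18.9%, the Basic plan 22/94 = 23.4% → the Basic plan
Referral: the team plan 10/29 = 34.5%, the Basic plan 8/17 = 47.1% → the Basic plan
Organic: the team plan 17/36 = 47.2%, the Basic plan 15/29 = 51.7% → the Basic plan
Affiliate: the team plan 6/8 = 75.0%, the Basic plan 7/9 = 77.8% → the Basic plan
Overall: the team plan 50/163 = 30.7%, the Basic plan 52/149 = 34.9% → the Basic plan
The Basic plan wins overall and in every signup group — no reversal.

Yes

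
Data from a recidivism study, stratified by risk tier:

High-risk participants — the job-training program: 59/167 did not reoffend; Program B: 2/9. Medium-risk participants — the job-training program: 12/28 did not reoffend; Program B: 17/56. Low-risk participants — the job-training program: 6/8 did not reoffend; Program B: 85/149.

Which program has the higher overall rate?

High-risk: the job-training program 59/167 = 35.3%, Program B 2/9 = 22.2% → the job-training program
Medium-risk: the job-training program 12/28 = 42.9%, Program B 17/56 = 30.4% → the job-training program
Low-risk: the job-training program 6/8 = 75.0%, Program B 85/149 = 57.0% → the job-training program
Overall: the job-training program 77/203 = 37.9%, Program B 104/214 = 48.6% → Program B
(The job-training program wins every risk group but Program B wins overall — the job-training program's participants skew toward the low-rate high-risk group.)

Program B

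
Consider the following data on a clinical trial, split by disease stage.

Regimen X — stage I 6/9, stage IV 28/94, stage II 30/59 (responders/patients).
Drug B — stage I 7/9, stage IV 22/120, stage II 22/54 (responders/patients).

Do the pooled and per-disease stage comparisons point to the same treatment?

No

Stage I: Regimen X 6/9 = 66.7%, Drug B 7/9 = 77.8% → Drug B
Stage IV: Regimen X 28/94 = 29.8%, Drug B 22/120 = 18.3% → Regimen X
Stage II: Regimen X 30/59 = 50.8%, Drug B 22/54 = 40.7% → Regimen X
Overall: Regimen X 64/162 = 39.5%, Drug B 51/183 = 27.9% → Regimen X
Neither sweeps: Regimen X wins 2 of 3 groups, Drug B wins 1. Regimen X wins overall but not every group — no Simpson reversal.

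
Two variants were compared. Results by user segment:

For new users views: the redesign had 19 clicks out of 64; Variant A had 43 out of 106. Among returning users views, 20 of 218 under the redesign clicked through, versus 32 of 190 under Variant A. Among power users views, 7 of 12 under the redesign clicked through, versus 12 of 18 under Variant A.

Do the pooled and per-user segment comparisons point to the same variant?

Yes

New users: the redesign 19/64 = 29.7%, Variant A 43/106 = 40.6% → Variant A
Returning users: the redesign 20/218 = 9.2%, Variant A 32/190 = 16.8% → Variant A
Power users: the redesign 7/12 = 58.3%, Variant A 12/18 = 66.7% → Variant A
Overall: the redesign 46/294 = 15.6%, Variant A 87/314 = 27.7% → Variant A
Variant A wins overall and in every user group — no reversal.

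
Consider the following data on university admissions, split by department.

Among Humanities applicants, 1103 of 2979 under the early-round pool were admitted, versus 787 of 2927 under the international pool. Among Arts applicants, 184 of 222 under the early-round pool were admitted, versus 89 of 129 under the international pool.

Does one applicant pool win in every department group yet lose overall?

Humanities: the early-round pool 1103/2979 = 37.0%, the international pool 787/2927 = 26.9% → the early-round pool
Arts: the early-round pool 184/222 = 82.9%, the international pool 89/129 = 69.0% → the early-round pool
Overall: the early-round pool 1287/3201 = 40.2%, the international pool 876/3056 = 28.7% → the early-round pool
The early-round pool wins overall and in every department group — no reversal.

No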